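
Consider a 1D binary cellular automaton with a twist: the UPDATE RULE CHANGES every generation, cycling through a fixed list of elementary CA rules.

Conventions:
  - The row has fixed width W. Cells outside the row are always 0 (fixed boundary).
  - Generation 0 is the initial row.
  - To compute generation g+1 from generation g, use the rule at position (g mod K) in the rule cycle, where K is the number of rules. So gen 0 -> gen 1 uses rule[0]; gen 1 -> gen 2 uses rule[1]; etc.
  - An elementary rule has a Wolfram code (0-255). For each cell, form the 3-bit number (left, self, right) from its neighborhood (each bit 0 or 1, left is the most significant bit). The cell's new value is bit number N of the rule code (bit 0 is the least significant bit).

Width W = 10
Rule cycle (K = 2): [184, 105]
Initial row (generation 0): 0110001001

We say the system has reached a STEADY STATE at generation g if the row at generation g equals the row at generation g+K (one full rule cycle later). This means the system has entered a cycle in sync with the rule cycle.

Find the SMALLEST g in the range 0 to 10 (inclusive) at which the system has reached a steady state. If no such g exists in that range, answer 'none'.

Gen 0: 0110001001
Gen 1 (rule 184): 0101000100
Gen 2 (rule 105): 0010010001
Gen 3 (rule 184): 0001001000
Gen 4 (rule 105): 1100000011
Gen 5 (rule 184): 1010000010
Gen 6 (rule 105): 0100111000
Gen 7 (rule 184): 0010110100
Gen 8 (rule 105): 1001111001
Gen 9 (rule 184): 0101110100
Gen 10 (rule 105): 0011011001
Gen 11 (rule 184): 0010110100
Gen 12 (rule 105): 1001111001

Answer: none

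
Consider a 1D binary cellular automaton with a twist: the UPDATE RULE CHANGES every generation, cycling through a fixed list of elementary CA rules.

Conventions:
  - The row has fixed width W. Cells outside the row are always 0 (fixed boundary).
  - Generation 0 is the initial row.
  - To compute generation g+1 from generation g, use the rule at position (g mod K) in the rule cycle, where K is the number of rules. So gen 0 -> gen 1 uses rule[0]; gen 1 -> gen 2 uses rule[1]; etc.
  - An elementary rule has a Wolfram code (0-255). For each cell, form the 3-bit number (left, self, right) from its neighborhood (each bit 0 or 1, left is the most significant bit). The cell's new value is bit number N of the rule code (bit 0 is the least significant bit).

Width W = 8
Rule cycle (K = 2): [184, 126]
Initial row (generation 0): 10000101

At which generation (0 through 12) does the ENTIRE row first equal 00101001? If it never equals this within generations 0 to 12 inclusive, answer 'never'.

Gen 0: 10000101
Gen 1 (rule 184): 01000010
Gen 2 (rule 126): 11100111
Gen 3 (rule 184): 11010110
Gen 4 (rule 126): 11111111
Gen 5 (rule 184): 11111110
Gen 6 (rule 126): 10000011
Gen 7 (rule 184): 01000010
Gen 8 (rule 126): 11100111
Gen 9 (rule 184): 11010110
Gen 10 (rule 126): 11111111
Gen 11 (rule 184): 11111110
Gen 12 (rule 126): 10000011

Answer: never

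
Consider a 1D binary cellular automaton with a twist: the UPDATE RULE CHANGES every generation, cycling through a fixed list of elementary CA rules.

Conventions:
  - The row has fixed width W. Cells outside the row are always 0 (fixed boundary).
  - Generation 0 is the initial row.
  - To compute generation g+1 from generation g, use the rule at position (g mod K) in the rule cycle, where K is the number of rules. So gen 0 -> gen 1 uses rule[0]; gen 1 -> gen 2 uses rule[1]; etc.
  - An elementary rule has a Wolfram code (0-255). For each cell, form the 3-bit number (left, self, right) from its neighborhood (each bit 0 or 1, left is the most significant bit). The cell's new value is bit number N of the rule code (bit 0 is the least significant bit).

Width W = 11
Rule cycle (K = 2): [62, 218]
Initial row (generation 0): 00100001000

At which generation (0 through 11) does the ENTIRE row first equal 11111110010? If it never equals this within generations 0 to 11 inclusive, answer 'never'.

Gen 0: 00100001000
Gen 1 (rule 62): 01110011100
Gen 2 (rule 218): 11111111110
Gen 3 (rule 62): 10000000001
Gen 4 (rule 218): 01000000010
Gen 5 (rule 62): 11100000111
Gen 6 (rule 218): 11110001111
Gen 7 (rule 62): 10001011000
Gen 8 (rule 218): 01010011100
Gen 9 (rule 62): 11111110010
Gen 10 (rule 218): 11111111101
Gen 11 (rule 62): 10000000011

Answer: 9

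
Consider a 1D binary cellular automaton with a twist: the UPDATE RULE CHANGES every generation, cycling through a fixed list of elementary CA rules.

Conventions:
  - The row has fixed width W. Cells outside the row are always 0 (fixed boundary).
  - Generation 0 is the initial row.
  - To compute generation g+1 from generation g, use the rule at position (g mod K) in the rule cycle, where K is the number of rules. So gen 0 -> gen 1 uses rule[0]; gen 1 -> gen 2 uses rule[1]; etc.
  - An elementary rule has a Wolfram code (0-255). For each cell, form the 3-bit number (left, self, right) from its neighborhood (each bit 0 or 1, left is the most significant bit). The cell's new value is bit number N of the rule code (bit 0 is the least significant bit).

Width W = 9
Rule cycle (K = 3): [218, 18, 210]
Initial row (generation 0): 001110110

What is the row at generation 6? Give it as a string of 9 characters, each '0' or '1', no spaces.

Gen 0: 001110110
Gen 1 (rule 218): 011110111
Gen 2 (rule 18): 100000000
Gen 3 (rule 210): 010000000
Gen 4 (rule 218): 101000000
Gen 5 (rule 18): 000100000
Gen 6 (rule 210): 001010000

Answer: 001010000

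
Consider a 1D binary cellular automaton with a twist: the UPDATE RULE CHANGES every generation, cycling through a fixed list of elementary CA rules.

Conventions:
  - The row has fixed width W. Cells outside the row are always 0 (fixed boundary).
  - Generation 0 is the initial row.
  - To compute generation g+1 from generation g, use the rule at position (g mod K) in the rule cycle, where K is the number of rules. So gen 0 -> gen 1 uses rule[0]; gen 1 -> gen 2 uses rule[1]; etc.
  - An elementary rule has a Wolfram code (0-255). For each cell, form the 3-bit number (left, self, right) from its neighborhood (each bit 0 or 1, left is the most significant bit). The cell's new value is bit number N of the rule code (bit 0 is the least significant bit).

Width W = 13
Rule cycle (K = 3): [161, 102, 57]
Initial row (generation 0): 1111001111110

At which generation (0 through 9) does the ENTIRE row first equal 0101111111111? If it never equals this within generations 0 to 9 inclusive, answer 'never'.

Answer: 6

Derivation:
Gen 0: 1111001111110
Gen 1 (rule 161): 0110000111100
Gen 2 (rule 102): 1010001000100
Gen 3 (rule 57): 0101100110011
Gen 4 (rule 161): 0010000000000
Gen 5 (rule 102): 0110000000000
Gen 6 (rule 57): 0101111111111
Gen 7 (rule 161): 0010111111110
Gen 8 (rule 102): 0111000000010
Gen 9 (rule 57): 0100111111001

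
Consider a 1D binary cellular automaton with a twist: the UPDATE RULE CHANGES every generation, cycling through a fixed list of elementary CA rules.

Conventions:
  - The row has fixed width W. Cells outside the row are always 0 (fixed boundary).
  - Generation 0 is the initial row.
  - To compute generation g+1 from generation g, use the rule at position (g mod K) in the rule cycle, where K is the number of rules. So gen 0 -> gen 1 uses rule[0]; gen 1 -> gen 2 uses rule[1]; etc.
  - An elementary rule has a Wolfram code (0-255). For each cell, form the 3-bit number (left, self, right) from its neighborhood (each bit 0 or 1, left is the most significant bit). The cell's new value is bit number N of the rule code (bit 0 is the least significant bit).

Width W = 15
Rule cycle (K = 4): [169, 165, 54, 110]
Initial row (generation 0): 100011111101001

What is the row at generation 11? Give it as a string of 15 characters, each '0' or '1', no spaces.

Answer: 011100010001001

Derivation:
Gen 0: 100011111101001
Gen 1 (rule 169): 001011111010000
Gen 2 (rule 165): 101101110110111
Gen 3 (rule 54): 110010001001000
Gen 4 (rule 110): 110110011011000
Gen 5 (rule 169): 101100010110011
Gen 6 (rule 165): 110001011000000
Gen 7 (rule 54): 001011100100000
Gen 8 (rule 110): 011110101100000
Gen 9 (rule 169): 011101011001111
Gen 10 (rule 165): 001011100000110
Gen 11 (rule 54): 011100010001001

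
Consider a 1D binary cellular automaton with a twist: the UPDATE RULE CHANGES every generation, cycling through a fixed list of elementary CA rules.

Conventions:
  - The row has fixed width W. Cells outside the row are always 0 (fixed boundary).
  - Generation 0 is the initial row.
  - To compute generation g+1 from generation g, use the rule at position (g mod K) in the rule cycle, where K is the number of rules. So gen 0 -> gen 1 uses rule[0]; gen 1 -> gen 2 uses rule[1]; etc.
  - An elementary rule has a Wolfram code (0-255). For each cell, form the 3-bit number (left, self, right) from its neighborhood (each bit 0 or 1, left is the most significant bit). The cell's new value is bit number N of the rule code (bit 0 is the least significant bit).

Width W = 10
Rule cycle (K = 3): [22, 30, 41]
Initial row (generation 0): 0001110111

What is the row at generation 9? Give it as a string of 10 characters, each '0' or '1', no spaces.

Answer: 1000000001

Derivation:
Gen 0: 0001110111
Gen 1 (rule 22): 0010000000
Gen 2 (rule 30): 0111000000
Gen 3 (rule 41): 0100011111
Gen 4 (rule 22): 1110100000
Gen 5 (rule 30): 1000110000
Gen 6 (rule 41): 0010100111
Gen 7 (rule 22): 0110111000
Gen 8 (rule 30): 1100100100
Gen 9 (rule 41): 1000000001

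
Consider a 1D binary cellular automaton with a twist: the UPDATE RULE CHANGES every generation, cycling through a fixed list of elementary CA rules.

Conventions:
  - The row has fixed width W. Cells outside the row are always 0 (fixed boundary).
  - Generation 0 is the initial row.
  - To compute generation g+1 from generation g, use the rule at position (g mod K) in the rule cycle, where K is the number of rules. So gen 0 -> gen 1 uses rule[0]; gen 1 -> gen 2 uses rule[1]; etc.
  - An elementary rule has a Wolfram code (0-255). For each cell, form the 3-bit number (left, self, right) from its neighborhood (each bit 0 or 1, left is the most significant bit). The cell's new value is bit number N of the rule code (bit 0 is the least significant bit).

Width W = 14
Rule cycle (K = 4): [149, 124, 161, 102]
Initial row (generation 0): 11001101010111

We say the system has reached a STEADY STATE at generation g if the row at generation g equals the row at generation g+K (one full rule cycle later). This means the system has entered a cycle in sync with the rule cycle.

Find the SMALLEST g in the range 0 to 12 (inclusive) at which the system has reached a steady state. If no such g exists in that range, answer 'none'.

Gen 0: 11001101010111
Gen 1 (rule 149): 00100001010010
Gen 2 (rule 124): 00110001111011
Gen 3 (rule 161): 10000100110100
Gen 4 (rule 102): 10001101011100
Gen 5 (rule 149): 11100001001011
Gen 6 (rule 124): 10110001101111
Gen 7 (rule 161): 01000100010110
Gen 8 (rule 102): 11001100111010
Gen 9 (rule 149): 00100010010011
Gen 10 (rule 124): 00110011011011
Gen 11 (rule 161): 10000000100100
Gen 12 (rule 102): 10000001101100
Gen 13 (rule 149): 11111100000011
Gen 14 (rule 124): 10000110000011
Gen 15 (rule 161): 00110000111000
Gen 16 (rule 102): 01010001001000

Answer: none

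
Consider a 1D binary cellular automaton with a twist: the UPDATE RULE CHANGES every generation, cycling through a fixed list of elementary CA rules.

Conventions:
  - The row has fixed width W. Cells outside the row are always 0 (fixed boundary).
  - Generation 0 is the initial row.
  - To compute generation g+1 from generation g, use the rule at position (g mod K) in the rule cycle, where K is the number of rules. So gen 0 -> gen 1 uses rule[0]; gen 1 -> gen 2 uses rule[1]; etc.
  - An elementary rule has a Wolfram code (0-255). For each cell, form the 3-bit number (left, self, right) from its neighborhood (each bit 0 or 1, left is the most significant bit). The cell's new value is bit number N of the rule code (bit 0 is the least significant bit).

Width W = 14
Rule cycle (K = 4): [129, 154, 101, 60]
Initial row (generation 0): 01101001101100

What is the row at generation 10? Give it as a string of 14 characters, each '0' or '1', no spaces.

Answer: 11111101000010

Derivation:
Gen 0: 01101001101100
Gen 1 (rule 129): 00000000000001
Gen 2 (rule 154): 00000000000010
Gen 3 (rule 101): 11111111111010
Gen 4 (rule 60): 10000000000111
Gen 5 (rule 129): 00111111110010
Gen 6 (rule 154): 01111111101101
Gen 7 (rule 101): 00000000110111
Gen 8 (rule 60): 00000000101100
Gen 9 (rule 129): 11111110000001
Gen 10 (rule 154): 11111101000010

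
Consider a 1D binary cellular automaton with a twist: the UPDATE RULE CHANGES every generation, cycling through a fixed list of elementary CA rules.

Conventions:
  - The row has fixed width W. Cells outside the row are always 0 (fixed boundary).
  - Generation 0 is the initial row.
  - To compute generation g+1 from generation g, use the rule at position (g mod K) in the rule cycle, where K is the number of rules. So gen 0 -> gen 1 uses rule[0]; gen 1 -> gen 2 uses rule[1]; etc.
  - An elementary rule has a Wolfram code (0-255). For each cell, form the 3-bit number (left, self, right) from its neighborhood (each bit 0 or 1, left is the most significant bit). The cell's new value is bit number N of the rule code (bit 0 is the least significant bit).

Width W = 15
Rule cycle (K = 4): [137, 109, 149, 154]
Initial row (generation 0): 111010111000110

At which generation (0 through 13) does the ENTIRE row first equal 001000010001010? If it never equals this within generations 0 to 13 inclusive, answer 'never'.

Gen 0: 111010111000110
Gen 1 (rule 137): 110000110010100
Gen 2 (rule 109): 110110110011101
Gen 3 (rule 149): 000000001001001
Gen 4 (rule 154): 000000010110110
Gen 5 (rule 137): 111111000100100
Gen 6 (rule 109): 100001010100101
Gen 7 (rule 149): 111101010110101
Gen 8 (rule 154): 111000000100000
Gen 9 (rule 137): 110011110001111
Gen 10 (rule 109): 110010010101001
Gen 11 (rule 149): 001011010101101
Gen 12 (rule 154): 010010000001000
Gen 13 (rule 137): 000000111100011

Answer: never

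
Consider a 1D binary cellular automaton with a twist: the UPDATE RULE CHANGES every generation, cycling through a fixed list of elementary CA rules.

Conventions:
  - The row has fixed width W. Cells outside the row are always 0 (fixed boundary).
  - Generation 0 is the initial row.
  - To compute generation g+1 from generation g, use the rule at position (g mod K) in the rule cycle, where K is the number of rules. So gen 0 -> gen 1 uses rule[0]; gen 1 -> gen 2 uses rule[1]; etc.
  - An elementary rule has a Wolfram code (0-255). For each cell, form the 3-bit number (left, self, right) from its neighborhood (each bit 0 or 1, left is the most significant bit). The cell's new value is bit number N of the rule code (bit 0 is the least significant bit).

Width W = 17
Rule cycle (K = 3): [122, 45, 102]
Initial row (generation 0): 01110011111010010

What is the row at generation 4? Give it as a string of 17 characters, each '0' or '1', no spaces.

Gen 0: 01110011111010010
Gen 1 (rule 122): 11011110001101101
Gen 2 (rule 45): 10110000101011011
Gen 3 (rule 102): 11010001111101101
Gen 4 (rule 122): 11101011000111110

Answer: 11101011000111110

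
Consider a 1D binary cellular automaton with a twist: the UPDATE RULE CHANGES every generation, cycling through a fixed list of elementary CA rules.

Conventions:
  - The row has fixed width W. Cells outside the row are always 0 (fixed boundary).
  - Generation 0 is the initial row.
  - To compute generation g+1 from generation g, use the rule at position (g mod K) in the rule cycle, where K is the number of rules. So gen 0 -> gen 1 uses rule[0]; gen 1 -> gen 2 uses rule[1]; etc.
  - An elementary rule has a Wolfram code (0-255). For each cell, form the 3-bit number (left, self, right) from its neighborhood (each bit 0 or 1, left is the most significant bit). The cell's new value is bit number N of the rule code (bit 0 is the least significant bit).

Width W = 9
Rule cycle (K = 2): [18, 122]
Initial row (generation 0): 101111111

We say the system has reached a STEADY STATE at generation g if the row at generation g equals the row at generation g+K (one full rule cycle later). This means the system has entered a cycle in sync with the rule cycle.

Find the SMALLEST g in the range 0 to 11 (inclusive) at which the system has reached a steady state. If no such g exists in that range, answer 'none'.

Gen 0: 101111111
Gen 1 (rule 18): 000000000
Gen 2 (rule 122): 000000000
Gen 3 (rule 18): 000000000
Gen 4 (rule 122): 000000000
Gen 5 (rule 18): 000000000
Gen 6 (rule 122): 000000000
Gen 7 (rule 18): 000000000
Gen 8 (rule 122): 000000000
Gen 9 (rule 18): 000000000
Gen 10 (rule 122): 000000000
Gen 11 (rule 18): 000000000
Gen 12 (rule 122): 000000000
Gen 13 (rule 18): 000000000

Answer: 1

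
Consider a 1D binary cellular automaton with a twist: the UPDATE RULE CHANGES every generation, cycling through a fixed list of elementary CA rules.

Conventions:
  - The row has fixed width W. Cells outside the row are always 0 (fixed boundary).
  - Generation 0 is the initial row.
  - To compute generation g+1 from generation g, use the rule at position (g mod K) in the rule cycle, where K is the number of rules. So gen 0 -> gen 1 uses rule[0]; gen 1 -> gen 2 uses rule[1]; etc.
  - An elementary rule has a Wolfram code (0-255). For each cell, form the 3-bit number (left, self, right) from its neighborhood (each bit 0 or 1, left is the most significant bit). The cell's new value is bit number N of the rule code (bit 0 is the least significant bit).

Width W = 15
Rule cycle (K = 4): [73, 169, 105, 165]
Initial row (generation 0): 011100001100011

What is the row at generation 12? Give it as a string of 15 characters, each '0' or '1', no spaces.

Answer: 111110111011111

Derivation:
Gen 0: 011100001100011
Gen 1 (rule 73): 010101101101011
Gen 2 (rule 169): 001011011010110
Gen 3 (rule 105): 100111111101110
Gen 4 (rule 165): 100011111010100
Gen 5 (rule 73): 001010001000001
Gen 6 (rule 169): 100100100011100
Gen 7 (rule 105): 000000001010101
Gen 8 (rule 165): 111111101111111
Gen 9 (rule 73): 100000101000001
Gen 10 (rule 169): 001110010011100
Gen 11 (rule 105): 101010000010101
Gen 12 (rule 165): 111110111011111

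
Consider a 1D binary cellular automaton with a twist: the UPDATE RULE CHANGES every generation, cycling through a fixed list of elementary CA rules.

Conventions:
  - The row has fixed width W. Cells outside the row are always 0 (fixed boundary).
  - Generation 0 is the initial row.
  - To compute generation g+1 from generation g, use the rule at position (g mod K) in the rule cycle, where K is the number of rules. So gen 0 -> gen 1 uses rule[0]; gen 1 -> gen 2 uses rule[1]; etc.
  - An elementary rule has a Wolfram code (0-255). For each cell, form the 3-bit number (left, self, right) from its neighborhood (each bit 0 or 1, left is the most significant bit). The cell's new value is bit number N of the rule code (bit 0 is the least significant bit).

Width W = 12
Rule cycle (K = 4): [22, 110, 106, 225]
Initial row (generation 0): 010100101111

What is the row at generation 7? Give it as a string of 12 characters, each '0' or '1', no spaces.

Gen 0: 010100101111
Gen 1 (rule 22): 110111100000
Gen 2 (rule 110): 111100100000
Gen 3 (rule 106): 100101000000
Gen 4 (rule 225): 000010011111
Gen 5 (rule 22): 000111100000
Gen 6 (rule 110): 001100100000
Gen 7 (rule 106): 011101000000

Answer: 011101000000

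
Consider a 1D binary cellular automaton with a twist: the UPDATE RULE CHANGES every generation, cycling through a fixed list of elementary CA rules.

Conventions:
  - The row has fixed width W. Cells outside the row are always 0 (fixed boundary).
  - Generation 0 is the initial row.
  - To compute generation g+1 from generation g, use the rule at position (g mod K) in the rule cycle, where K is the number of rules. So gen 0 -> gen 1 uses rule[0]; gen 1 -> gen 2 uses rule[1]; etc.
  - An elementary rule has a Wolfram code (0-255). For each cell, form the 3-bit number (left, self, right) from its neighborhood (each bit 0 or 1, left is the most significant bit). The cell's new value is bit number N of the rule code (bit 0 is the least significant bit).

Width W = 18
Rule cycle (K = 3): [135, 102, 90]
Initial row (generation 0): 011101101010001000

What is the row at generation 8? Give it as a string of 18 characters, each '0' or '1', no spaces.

Gen 0: 011101101010001000
Gen 1 (rule 135): 101000001010111011
Gen 2 (rule 102): 111000011111001101
Gen 3 (rule 90): 101100110001111100
Gen 4 (rule 135): 100001000110111001
Gen 5 (rule 102): 100011001011001011
Gen 6 (rule 90): 010111110011110011
Gen 7 (rule 135): 110011100101100100
Gen 8 (rule 102): 010100101110101100

Answer: 010100101110101100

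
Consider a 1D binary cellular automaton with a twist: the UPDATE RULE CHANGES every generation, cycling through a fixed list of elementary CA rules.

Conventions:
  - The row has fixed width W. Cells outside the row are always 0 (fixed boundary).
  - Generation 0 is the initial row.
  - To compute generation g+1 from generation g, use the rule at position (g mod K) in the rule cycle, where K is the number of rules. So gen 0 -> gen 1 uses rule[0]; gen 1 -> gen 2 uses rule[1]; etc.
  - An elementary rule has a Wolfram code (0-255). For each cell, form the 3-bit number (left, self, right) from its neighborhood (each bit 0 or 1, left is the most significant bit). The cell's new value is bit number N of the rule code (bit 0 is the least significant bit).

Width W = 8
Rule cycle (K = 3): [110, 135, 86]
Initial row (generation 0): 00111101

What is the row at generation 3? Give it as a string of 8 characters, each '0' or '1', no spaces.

Gen 0: 00111101
Gen 1 (rule 110): 01100111
Gen 2 (rule 135): 10001010
Gen 3 (rule 86): 11011011

Answer: 11011011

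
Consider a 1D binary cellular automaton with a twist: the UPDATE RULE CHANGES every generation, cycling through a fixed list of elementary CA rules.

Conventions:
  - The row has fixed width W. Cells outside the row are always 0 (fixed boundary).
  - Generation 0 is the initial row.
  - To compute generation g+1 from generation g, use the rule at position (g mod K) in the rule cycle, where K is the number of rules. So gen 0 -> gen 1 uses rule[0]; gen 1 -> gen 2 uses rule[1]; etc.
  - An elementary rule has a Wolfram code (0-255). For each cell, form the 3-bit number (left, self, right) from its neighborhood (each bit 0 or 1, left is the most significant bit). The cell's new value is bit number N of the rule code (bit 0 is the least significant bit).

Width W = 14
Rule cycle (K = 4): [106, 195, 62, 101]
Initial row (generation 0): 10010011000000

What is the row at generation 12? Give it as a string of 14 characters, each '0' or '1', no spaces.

Gen 0: 10010011000000
Gen 1 (rule 106): 00100111000000
Gen 2 (rule 195): 11001011011111
Gen 3 (rule 62): 10111110110000
Gen 4 (rule 101): 11000011010111
Gen 5 (rule 106): 11000111101101
Gen 6 (rule 195): 01011011100100
Gen 7 (rule 62): 11110110011110
Gen 8 (rule 101): 00011010000010
Gen 9 (rule 106): 00111100000100
Gen 10 (rule 195): 11011101111001
Gen 11 (rule 62): 10110011000111
Gen 12 (rule 101): 11010001010001

Answer: 11010001010001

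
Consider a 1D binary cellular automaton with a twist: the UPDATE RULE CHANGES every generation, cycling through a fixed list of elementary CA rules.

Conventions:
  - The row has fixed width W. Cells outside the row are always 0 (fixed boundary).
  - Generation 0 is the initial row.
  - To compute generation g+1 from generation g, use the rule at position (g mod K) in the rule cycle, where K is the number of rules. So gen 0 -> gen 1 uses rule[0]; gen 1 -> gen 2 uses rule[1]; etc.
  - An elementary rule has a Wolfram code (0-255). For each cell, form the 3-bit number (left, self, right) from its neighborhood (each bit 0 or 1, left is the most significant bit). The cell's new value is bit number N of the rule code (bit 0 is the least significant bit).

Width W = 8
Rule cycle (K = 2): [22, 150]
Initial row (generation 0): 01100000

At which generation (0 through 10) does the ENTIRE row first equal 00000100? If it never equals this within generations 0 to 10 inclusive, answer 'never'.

Gen 0: 01100000
Gen 1 (rule 22): 10010000
Gen 2 (rule 150): 11111000
Gen 3 (rule 22): 00000100
Gen 4 (rule 150): 00001110
Gen 5 (rule 22): 00010001
Gen 6 (rule 150): 00111011
Gen 7 (rule 22): 01000000
Gen 8 (rule 150): 11100000
Gen 9 (rule 22): 00010000
Gen 10 (rule 150): 00111000

Answer: 3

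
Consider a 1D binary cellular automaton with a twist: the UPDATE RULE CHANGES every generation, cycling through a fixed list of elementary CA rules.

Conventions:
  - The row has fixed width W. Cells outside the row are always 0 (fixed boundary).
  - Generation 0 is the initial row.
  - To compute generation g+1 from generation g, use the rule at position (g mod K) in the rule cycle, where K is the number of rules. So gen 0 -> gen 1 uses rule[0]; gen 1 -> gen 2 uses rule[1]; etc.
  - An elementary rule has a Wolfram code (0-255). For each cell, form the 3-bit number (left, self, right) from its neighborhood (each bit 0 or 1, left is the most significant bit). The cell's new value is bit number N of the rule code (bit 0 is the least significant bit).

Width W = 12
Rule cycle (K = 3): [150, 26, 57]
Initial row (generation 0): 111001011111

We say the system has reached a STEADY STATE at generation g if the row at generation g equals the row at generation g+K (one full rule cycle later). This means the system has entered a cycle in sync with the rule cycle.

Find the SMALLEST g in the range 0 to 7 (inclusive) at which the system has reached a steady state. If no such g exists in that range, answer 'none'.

Gen 0: 111001011111
Gen 1 (rule 150): 010111001110
Gen 2 (rule 26): 100100111001
Gen 3 (rule 57): 010010100100
Gen 4 (rule 150): 111110111110
Gen 5 (rule 26): 100000100001
Gen 6 (rule 57): 011110011100
Gen 7 (rule 150): 101101101010
Gen 8 (rule 26): 001001000001
Gen 9 (rule 57): 100100111100
Gen 10 (rule 150): 111111011010

Answer: none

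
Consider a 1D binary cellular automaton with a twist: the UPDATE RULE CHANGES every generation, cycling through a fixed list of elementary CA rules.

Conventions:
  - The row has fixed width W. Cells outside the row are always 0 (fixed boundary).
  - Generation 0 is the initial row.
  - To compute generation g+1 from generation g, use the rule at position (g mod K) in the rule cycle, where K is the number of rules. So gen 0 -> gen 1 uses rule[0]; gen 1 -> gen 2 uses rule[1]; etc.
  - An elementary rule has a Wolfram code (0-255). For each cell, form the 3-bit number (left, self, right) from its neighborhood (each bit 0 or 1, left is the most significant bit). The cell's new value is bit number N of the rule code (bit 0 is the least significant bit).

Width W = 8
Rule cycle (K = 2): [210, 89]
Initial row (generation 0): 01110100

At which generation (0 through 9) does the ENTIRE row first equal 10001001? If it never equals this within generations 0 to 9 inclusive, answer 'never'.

Answer: never

Derivation:
Gen 0: 01110100
Gen 1 (rule 210): 10110010
Gen 2 (rule 89): 00111001
Gen 3 (rule 210): 01011110
Gen 4 (rule 89): 00010011
Gen 5 (rule 210): 00101101
Gen 6 (rule 89): 10001100
Gen 7 (rule 210): 01010110
Gen 8 (rule 89): 00000111
Gen 9 (rule 210): 00001011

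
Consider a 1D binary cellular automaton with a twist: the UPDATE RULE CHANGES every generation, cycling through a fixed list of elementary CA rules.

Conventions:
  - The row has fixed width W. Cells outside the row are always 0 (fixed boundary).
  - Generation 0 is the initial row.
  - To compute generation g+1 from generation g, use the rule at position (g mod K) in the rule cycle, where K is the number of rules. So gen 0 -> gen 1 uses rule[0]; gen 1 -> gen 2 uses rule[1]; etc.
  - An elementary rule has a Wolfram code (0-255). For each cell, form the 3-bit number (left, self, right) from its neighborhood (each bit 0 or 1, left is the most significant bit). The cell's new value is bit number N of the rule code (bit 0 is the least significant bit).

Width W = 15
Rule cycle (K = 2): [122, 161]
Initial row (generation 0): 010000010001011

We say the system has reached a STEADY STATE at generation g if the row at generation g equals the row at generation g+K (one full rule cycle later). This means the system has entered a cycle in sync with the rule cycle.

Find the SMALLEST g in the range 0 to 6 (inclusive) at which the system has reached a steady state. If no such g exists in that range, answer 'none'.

Answer: 2

Derivation:
Gen 0: 010000010001011
Gen 1 (rule 122): 101000101010111
Gen 2 (rule 161): 010010010101010
Gen 3 (rule 122): 101101101010101
Gen 4 (rule 161): 010010010101010
Gen 5 (rule 122): 101101101010101
Gen 6 (rule 161): 010010010101010
Gen 7 (rule 122): 101101101010101
Gen 8 (rule 161): 010010010101010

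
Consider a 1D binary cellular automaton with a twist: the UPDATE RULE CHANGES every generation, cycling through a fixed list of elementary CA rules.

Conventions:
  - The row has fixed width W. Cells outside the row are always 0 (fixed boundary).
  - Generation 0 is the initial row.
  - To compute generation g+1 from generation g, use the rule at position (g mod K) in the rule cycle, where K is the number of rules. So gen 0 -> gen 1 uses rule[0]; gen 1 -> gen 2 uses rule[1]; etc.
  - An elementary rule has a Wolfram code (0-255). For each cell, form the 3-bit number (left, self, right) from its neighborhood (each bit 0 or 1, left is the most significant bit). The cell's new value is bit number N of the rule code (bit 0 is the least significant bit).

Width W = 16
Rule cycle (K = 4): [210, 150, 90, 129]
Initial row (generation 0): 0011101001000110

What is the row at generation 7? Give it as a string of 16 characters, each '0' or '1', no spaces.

Gen 0: 0011101001000110
Gen 1 (rule 210): 0101100110101011
Gen 2 (rule 150): 1100011000101000
Gen 3 (rule 90): 1110111101000100
Gen 4 (rule 129): 0100011000010001
Gen 5 (rule 210): 1010101100101010
Gen 6 (rule 150): 1010100011101011
Gen 7 (rule 90): 0000010110100011

Answer: 0000010110100011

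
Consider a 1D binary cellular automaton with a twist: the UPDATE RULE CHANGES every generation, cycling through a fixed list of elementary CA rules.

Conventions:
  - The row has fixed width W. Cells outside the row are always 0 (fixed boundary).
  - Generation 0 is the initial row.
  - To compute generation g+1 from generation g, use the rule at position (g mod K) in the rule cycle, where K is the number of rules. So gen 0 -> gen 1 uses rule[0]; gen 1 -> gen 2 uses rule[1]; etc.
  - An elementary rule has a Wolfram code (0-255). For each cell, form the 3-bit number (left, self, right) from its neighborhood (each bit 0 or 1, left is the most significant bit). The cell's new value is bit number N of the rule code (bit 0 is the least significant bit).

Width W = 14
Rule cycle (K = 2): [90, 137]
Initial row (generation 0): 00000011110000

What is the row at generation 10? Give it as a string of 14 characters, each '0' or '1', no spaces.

Gen 0: 00000011110000
Gen 1 (rule 90): 00000110011000
Gen 2 (rule 137): 11110100010011
Gen 3 (rule 90): 10010010101111
Gen 4 (rule 137): 00000000001110
Gen 5 (rule 90): 00000000011011
Gen 6 (rule 137): 11111111010010
Gen 7 (rule 90): 10000001001101
Gen 8 (rule 137): 00111100001000
Gen 9 (rule 90): 01100110010100
Gen 10 (rule 137): 01000100000001

Answer: 01000100000001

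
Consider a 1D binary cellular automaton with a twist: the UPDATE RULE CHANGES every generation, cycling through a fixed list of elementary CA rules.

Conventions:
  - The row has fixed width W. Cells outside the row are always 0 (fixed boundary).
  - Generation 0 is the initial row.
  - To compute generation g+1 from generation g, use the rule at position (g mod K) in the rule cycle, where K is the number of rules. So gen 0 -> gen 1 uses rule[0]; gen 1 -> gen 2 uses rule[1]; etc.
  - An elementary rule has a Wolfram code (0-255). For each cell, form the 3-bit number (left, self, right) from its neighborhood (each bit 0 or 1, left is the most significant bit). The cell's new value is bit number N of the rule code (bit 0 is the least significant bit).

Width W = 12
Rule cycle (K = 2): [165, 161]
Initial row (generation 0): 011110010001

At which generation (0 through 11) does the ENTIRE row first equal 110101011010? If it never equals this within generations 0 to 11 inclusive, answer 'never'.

Gen 0: 011110010001
Gen 1 (rule 165): 001100010101
Gen 2 (rule 161): 100001001010
Gen 3 (rule 165): 101101001110
Gen 4 (rule 161): 010010000100
Gen 5 (rule 165): 010010110101
Gen 6 (rule 161): 000001001010
Gen 7 (rule 165): 111101001110
Gen 8 (rule 161): 011010000100
Gen 9 (rule 165): 000110110101
Gen 10 (rule 161): 110001001010
Gen 11 (rule 165): 000101001110

Answer: never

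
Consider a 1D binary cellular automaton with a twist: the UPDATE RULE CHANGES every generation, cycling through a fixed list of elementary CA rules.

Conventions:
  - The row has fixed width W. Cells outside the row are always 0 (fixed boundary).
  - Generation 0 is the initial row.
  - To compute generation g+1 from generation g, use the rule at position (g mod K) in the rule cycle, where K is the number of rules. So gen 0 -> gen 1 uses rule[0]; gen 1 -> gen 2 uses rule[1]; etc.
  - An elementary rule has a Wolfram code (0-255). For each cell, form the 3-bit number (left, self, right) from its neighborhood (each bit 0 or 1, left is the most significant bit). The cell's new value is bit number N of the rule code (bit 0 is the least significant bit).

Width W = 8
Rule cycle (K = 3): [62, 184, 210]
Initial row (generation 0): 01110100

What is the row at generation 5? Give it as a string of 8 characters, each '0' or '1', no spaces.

Answer: 00001101

Derivation:
Gen 0: 01110100
Gen 1 (rule 62): 11001110
Gen 2 (rule 184): 10101101
Gen 3 (rule 210): 00000100
Gen 4 (rule 62): 00001110
Gen 5 (rule 184): 00001101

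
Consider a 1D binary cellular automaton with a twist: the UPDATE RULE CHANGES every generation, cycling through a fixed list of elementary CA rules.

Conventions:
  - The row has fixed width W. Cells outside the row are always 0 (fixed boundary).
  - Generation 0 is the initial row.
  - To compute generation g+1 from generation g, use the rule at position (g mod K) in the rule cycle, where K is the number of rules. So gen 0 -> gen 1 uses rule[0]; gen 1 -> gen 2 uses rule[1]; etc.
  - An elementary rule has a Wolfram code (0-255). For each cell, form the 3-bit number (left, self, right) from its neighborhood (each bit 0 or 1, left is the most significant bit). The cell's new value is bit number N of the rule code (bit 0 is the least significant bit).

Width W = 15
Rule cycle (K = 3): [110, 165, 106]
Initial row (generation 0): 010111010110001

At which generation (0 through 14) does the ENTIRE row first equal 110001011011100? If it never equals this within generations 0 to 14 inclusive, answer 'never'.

Gen 0: 010111010110001
Gen 1 (rule 110): 111101111110011
Gen 2 (rule 165): 011010111100000
Gen 3 (rule 106): 111101100100000
Gen 4 (rule 110): 100111101100000
Gen 5 (rule 165): 100011010001111
Gen 6 (rule 106): 000111100011001
Gen 7 (rule 110): 001100100111011
Gen 8 (rule 165): 100000100010100
Gen 9 (rule 106): 000001000101000
Gen 10 (rule 110): 000011001111000
Gen 11 (rule 165): 111000000110011
Gen 12 (rule 106): 101000001110111
Gen 13 (rule 110): 111000011011101
Gen 14 (rule 165): 010011000101011

Answer: never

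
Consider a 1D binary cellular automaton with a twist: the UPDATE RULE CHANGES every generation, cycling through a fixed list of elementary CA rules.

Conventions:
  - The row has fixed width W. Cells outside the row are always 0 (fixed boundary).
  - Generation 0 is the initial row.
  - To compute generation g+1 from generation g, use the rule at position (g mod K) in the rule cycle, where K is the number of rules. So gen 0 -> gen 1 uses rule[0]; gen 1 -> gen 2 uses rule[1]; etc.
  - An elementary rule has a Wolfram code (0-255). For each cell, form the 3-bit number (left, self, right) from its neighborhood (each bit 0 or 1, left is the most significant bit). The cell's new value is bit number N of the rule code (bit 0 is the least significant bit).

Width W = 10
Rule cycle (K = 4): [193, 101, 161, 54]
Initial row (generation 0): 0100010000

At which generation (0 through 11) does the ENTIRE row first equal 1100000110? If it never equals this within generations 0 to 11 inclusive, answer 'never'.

Answer: never

Derivation:
Gen 0: 0100010000
Gen 1 (rule 193): 0001000111
Gen 2 (rule 101): 1101010001
Gen 3 (rule 161): 0010100100
Gen 4 (rule 54): 0111111110
Gen 5 (rule 193): 0011111110
Gen 6 (rule 101): 1000000010
Gen 7 (rule 161): 0011111000
Gen 8 (rule 54): 0100000100
Gen 9 (rule 193): 0001110001
Gen 10 (rule 101): 1100010101
Gen 11 (rule 161): 0001001010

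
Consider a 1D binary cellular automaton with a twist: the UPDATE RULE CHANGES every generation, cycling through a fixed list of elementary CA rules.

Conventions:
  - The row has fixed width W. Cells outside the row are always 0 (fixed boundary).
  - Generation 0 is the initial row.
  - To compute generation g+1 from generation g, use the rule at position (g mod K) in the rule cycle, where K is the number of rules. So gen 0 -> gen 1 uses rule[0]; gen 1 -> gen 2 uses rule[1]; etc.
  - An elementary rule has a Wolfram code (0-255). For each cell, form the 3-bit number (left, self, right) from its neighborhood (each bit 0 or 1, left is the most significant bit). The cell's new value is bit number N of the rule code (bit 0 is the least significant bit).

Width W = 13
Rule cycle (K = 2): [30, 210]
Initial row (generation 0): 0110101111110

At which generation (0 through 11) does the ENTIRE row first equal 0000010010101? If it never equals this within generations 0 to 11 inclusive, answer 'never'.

Answer: never

Derivation:
Gen 0: 0110101111110
Gen 1 (rule 30): 1100101000001
Gen 2 (rule 210): 0111000100010
Gen 3 (rule 30): 1100101110111
Gen 4 (rule 210): 0111000110011
Gen 5 (rule 30): 1100101101110
Gen 6 (rule 210): 0111000100111
Gen 7 (rule 30): 1100101111100
Gen 8 (rule 210): 0111000111110
Gen 9 (rule 30): 1100101100001
Gen 10 (rule 210): 0111000110010
Gen 11 (rule 30): 1100101101111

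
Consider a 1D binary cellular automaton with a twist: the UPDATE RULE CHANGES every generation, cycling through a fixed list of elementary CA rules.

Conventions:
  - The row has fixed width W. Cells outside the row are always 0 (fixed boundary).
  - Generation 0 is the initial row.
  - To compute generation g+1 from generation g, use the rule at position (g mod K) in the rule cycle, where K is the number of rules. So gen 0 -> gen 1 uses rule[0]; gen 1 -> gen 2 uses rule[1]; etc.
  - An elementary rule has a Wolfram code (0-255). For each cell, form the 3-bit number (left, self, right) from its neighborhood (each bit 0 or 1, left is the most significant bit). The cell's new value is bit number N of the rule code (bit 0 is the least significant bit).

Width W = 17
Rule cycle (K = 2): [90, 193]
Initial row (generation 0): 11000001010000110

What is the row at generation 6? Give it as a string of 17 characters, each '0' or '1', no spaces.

Gen 0: 11000001010000110
Gen 1 (rule 90): 11100010001001111
Gen 2 (rule 193): 01101000100000111
Gen 3 (rule 90): 11100101010001101
Gen 4 (rule 193): 01100000000100100
Gen 5 (rule 90): 11110000001011010
Gen 6 (rule 193): 01110111100001000

Answer: 01110111100001000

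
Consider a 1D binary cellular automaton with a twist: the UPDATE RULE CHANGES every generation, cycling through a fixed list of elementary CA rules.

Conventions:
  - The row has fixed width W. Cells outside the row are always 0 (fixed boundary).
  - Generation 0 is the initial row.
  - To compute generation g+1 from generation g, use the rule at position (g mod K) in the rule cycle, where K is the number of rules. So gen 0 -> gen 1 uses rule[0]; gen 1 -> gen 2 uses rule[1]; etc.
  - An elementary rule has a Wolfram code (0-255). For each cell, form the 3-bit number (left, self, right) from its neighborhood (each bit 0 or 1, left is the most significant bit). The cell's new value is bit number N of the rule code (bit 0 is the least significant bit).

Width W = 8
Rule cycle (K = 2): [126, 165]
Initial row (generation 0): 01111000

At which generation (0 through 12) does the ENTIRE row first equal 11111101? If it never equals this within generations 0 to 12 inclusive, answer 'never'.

Answer: 11

Derivation:
Gen 0: 01111000
Gen 1 (rule 126): 11001100
Gen 2 (rule 165): 00000001
Gen 3 (rule 126): 00000011
Gen 4 (rule 165): 11111000
Gen 5 (rule 126): 10001100
Gen 6 (rule 165): 10100001
Gen 7 (rule 126): 11110011
Gen 8 (rule 165): 01100000
Gen 9 (rule 126): 11110000
Gen 10 (rule 165): 01100111
Gen 11 (rule 126): 11111101
Gen 12 (rule 165): 01111011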